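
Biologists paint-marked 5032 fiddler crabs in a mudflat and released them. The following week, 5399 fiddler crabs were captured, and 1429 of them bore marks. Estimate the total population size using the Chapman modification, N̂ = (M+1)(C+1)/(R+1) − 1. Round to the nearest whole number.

N̂ = (5032+1)(5399+1)/(1429+1) − 1 = 5033·5400/1430 − 1
= 27178200/1430 − 1 ≈ 19005.7 − 1 ≈ 19004.7 → 19005

N ≈ 19,005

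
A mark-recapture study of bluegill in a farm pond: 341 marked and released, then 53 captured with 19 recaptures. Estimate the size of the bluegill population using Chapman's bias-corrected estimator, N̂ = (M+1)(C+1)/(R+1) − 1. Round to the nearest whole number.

N ≈ 922

N̂ = (341+1)(53+1)/(19+1) − 1 = 342·54/20 − 1
= 18468/20 − 1 ≈ 923.4 − 1 ≈ 922.4 → 922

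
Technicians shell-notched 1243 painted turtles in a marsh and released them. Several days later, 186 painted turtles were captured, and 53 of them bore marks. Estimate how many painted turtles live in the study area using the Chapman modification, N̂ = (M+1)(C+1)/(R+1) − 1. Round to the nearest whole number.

N̂ = (1243+1)(186+1)/(53+1) − 1 = 1244·187/54 − 1
= 232628/54 − 1 ≈ 4307.9 − 1 ≈ 4306.9 → 4307

N ≈ 4307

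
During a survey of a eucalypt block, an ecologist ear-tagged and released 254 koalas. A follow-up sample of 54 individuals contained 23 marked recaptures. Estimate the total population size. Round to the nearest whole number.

N ≈ 596

N = (254 × 54) / 23 = 13716 / 23 ≈ 596.3 → 596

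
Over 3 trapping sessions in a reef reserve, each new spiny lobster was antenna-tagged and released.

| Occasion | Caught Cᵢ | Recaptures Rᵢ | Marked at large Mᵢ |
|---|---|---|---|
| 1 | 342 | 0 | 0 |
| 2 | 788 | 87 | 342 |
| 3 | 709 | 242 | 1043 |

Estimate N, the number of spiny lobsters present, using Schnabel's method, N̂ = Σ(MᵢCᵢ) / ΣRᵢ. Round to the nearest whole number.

N ≈ 3067

Σ MᵢCᵢ = 0·342 + 342·788 + 1043·709 = 0 + 269496 + 739487 = 1008983
Σ Rᵢ = 0 + 87 + 242 = 329
N̂ = 1008983 / 329 ≈ 3066.8 → 3067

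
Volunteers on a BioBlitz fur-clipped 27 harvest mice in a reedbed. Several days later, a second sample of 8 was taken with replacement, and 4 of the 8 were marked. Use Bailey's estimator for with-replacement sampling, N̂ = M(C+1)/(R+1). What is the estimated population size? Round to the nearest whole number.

N̂ = 27·(8+1)/(4+1) = 27·9/5 = 243/5 ≈ 48.6 → 49

N ≈ 49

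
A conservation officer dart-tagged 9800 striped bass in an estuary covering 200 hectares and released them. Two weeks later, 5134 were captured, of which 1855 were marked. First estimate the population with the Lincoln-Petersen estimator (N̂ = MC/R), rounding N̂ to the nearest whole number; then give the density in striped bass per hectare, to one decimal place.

density ≈ 135.6 striped bass per hectare

N̂ = 9800·5134/1855 = 50313200/1855 ≈ 27123.0 → 27123
Density = N̂ / area = 27123 / 200 ≈ 135.62 → 135.6 per hectare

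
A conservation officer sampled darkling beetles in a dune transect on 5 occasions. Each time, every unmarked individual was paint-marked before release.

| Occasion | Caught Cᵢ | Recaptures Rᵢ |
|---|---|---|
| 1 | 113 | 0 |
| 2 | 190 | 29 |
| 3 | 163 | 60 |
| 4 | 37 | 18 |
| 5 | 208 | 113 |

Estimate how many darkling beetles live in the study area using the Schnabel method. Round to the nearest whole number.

Marked at large before each occasion: Mᵢ = Σⱼ<ᵢ (Cⱼ − Rⱼ) → M1=0, M2=113, M3=274, M4=377, M5=396
Σ MᵢCᵢ = 0·113 + 113·190 + 274·163 + 377·37 + 396·208 = 0 + 21470 + 44662 + 13949 + 82368 = 162449
Σ Rᵢ = 0 + 29 + 60 + 18 + 113 = 220
N̂ = 162449 / 220 ≈ 738.4 → 738

N ≈ 738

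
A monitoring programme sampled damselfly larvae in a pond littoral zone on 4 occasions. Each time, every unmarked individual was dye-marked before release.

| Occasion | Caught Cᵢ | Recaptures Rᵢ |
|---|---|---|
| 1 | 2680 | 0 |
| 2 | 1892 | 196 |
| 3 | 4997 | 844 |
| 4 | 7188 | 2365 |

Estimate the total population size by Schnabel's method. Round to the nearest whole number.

N ≈ 25,916

Marked at large before each occasion: Mᵢ = Σⱼ<ᵢ (Cⱼ − Rⱼ) → M1=0, M2=2680, M3=4376, M4=8529
Σ MᵢCᵢ = 0·2680 + 2680·1892 + 4376·4997 + 8529·7188 = 0 + 5070560 + 21866872 + 61306452 = 88243884
Σ Rᵢ = 0 + 196 + 844 + 2365 = 3405
N̂ = 88243884 / 3405 ≈ 25916.0 → 25916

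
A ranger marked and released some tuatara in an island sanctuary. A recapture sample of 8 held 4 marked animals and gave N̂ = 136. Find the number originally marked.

M = 68

From N = M·C/R: M = N·R / C = 136·4 / 8 = 544 / 8 = 68.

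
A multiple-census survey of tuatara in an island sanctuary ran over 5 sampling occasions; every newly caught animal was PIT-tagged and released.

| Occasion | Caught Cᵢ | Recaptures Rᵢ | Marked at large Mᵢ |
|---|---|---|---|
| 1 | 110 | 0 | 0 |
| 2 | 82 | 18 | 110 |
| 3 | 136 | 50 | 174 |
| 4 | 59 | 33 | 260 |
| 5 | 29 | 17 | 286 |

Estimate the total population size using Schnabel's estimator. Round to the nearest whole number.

Σ MᵢCᵢ = 0·110 + 110·82 + 174·136 + 260·59 + 286·29 = 0 + 9020 + 23664 + 15340 + 8294 = 56318
Σ Rᵢ = 0 + 18 + 50 + 33 + 17 = 118
N̂ = 56318 / 118 ≈ 477.3 → 477

N ≈ 477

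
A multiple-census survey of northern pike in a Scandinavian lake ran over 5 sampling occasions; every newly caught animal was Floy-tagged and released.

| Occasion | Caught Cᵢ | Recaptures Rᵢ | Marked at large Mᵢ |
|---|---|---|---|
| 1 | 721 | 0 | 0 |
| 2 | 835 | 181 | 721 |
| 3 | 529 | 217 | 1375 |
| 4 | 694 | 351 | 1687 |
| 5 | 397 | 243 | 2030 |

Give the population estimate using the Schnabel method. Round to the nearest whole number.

N ≈ 3333

Σ MᵢCᵢ = 0·721 + 721·835 + 1375·529 + 1687·694 + 2030·397 = 0 + 602035 + 727375 + 1170778 + 805910 = 3306098
Σ Rᵢ = 0 + 181 + 217 + 351 + 243 = 992
N̂ = 3306098 / 992 ≈ 3332.8 → 3333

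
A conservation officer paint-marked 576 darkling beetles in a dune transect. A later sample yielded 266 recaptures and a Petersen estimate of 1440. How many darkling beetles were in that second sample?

C = 665

From N = M·C/R: C = N·R / M = 1440·266 / 576 = 383040 / 576 = 665.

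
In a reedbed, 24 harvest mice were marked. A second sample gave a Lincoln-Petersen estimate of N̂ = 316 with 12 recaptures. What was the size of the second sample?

From N = M·C/R: C = N·R / M = 316·12 / 24 = 3792 / 24 = 158.

C = 158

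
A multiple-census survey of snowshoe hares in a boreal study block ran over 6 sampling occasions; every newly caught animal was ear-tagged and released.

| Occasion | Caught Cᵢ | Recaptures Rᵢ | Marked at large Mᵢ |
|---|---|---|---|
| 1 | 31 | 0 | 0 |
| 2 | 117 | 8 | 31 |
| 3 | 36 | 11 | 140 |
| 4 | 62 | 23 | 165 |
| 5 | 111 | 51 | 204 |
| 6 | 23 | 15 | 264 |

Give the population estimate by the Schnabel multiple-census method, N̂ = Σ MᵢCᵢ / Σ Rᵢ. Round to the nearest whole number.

N ≈ 441

Σ MᵢCᵢ = 0·31 + 31·117 + 140·36 + 165·62 + 204·111 + 264·23 = 0 + 3627 + 5040 + 10230 + 22644 + 6072 = 47613
Σ Rᵢ = 0 + 8 + 11 + 23 + 51 + 15 = 108
N̂ = 47613 / 108 ≈ 440.9 → 441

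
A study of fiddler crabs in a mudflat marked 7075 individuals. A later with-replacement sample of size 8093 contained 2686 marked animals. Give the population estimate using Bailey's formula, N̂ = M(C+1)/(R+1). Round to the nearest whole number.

N̂ = 7075·(8093+1)/(2686+1) = 7075·8094/2687 = 57265050/2687 ≈ 21311.9 → 21312

N ≈ 21,312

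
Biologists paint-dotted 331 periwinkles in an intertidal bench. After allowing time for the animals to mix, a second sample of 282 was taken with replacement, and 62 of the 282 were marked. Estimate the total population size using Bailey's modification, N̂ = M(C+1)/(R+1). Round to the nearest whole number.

N̂ = 331·(282+1)/(62+1) = 331·283/63 = 93673/63 ≈ 1486.9 → 1487

N ≈ 1487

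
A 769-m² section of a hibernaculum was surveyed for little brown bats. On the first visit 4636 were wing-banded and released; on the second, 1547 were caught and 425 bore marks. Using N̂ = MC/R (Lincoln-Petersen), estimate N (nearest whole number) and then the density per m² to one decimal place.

density ≈ 21.9 little brown bats per m²

N̂ = 4636·1547/425 = 7171892/425 ≈ 16875.0 → 16875
Density = N̂ / area = 16875 / 769 ≈ 21.94 → 21.9 per m²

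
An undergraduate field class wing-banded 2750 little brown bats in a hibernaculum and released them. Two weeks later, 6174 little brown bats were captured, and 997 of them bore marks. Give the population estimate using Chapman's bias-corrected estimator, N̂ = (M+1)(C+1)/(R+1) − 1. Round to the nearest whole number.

N̂ = (2750+1)(6174+1)/(997+1) − 1 = 2751·6175/998 − 1
= 16987425/998 − 1 ≈ 17021.47 − 1 ≈ 17020.47 → 17020

N ≈ 17,020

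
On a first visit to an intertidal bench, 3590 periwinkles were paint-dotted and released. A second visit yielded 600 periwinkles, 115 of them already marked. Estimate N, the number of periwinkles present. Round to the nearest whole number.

N ≈ 18,730

Lincoln-Petersen assumes M/N = R/C, so N = M·C / R.
N = (3590 × 600) / 115 = 2154000 / 115 ≈ 18730.4 → 18730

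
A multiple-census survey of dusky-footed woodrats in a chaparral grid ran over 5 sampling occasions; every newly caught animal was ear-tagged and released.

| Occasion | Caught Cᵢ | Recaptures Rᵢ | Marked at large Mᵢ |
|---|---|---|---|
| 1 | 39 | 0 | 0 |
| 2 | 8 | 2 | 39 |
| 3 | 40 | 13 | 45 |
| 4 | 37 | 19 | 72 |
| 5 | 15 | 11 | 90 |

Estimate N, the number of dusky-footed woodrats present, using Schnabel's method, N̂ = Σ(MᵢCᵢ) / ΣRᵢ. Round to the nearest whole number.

Σ MᵢCᵢ = 0·39 + 39·8 + 45·40 + 72·37 + 90·15 = 0 + 312 + 1800 + 2664 + 1350 = 6126
Σ Rᵢ = 0 + 2 + 13 + 19 + 11 = 45
N̂ = 6126 / 45 ≈ 136.1 → 136

N ≈ 136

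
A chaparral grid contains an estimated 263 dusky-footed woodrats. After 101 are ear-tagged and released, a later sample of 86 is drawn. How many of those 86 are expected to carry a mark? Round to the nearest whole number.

expected recaptures ≈ 33

Expected recaptures E[R] = M·C / N.
E[R] = 101 × 86 / 263 = 8686 / 263 ≈ 33.0 → 33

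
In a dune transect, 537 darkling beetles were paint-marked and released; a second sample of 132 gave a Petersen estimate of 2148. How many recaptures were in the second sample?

From N = M·C/R: R = M·C / N = 537·132 / 2148 = 70884 / 2148 = 33.

R = 33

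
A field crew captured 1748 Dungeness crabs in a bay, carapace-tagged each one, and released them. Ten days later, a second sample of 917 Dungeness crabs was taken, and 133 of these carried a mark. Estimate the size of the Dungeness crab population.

N = 12,052

Lincoln-Petersen assumes M/N = R/C, so N = M·C / R.
N = (1748 × 917) / 133 = 1602916 / 133 = 12052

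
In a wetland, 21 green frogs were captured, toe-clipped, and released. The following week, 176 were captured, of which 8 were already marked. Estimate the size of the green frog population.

N = 462

N = (21 × 176) / 8 = 3696 / 8 = 462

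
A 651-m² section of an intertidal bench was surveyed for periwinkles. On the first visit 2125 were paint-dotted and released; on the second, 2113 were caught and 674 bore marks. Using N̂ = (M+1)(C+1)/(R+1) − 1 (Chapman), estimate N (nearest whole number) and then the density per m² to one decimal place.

N̂ = 2126·2114/675 − 1 = 4494364/675 − 1 ≈ 6657.3 → 6657
Density = N̂ / area = 6657 / 651 ≈ 10.23 → 10.2 per m²

density ≈ 10.2 periwinkles per m²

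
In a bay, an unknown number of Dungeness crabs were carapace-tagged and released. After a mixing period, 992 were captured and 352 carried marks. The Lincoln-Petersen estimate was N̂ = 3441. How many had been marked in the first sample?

From N = M·C/R: M = N·R / C = 3441·352 / 992 = 1211232 / 992 = 1221.

M = 1221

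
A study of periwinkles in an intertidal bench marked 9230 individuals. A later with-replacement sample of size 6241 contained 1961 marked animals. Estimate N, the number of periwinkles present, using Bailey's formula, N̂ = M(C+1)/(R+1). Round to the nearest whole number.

N̂ = 9230·(6241+1)/(1961+1) = 9230·6242/1962 = 57613660/1962 ≈ 29364.8 → 29365

N ≈ 29,365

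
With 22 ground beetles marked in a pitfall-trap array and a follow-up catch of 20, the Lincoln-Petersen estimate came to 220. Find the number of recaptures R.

From N = M·C/R: R = M·C / N = 22·20 / 220 = 440 / 220 = 2.

R = 2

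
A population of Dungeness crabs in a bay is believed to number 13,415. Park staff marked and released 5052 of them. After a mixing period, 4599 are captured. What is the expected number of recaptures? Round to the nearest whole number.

expected recaptures ≈ 1732

The marked fraction of the population is 5052/13415, so in a sample of 4599 expect C·(M/N) marked.
E[R] = 5052 × 4599 / 13415 = 23234148 / 13415 ≈ 1732.0 → 1732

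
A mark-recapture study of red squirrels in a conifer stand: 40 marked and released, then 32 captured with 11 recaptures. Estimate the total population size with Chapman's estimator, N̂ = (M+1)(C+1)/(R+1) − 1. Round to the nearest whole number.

N ≈ 112

N̂ = (40+1)(32+1)/(11+1) − 1 = 41·33/12 − 1
= 1353/12 − 1 ≈ 112.8 − 1 ≈ 111.8 → 112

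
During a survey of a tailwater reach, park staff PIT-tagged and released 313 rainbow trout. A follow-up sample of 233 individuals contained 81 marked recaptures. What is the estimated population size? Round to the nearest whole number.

N ≈ 900

The marked fraction in the recapture sample should equal the marked fraction in the population: 81/233 = 313/N.
N = (313 × 233) / 81 = 72929 / 81 ≈ 900.4 → 900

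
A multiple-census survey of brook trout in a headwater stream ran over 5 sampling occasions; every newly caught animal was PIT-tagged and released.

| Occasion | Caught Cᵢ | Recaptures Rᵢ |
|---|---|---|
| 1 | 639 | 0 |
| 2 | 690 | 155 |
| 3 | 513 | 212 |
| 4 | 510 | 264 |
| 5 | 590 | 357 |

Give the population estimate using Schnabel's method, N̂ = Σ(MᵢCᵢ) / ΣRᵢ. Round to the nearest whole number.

N ≈ 2845

Marked at large before each occasion: Mᵢ = Σⱼ<ᵢ (Cⱼ − Rⱼ) → M1=0, M2=639, M3=1174, M4=1475, M5=1721
Σ MᵢCᵢ = 0·639 + 639·690 + 1174·513 + 1475·510 + 1721·590 = 0 + 440910 + 602262 + 752250 + 1015390 = 2810812
Σ Rᵢ = 0 + 155 + 212 + 264 + 357 = 988
N̂ = 2810812 / 988 ≈ 2845.0 → 2845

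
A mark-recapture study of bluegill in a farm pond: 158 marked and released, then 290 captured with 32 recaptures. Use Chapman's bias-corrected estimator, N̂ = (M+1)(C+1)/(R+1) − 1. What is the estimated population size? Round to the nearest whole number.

N ≈ 1401

N̂ = (158+1)(290+1)/(32+1) − 1 = 159·291/33 − 1
= 46269/33 − 1 ≈ 1402.1 − 1 ≈ 1401.1 → 1401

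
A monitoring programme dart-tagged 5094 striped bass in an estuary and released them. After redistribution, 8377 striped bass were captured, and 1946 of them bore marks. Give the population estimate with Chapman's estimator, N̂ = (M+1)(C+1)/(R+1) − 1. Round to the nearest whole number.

N̂ = (5094+1)(8377+1)/(1946+1) − 1 = 5095·8378/1947 − 1
= 42685910/1947 − 1 ≈ 21923.9 − 1 ≈ 21922.9 → 21923

N ≈ 21,923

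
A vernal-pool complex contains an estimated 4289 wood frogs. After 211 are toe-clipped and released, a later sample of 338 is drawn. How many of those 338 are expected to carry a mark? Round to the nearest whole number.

The marked fraction of the population is 211/4289, so in a sample of 338 expect C·(M/N) marked.
E[R] = 211 × 338 / 4289 = 71318 / 4289 ≈ 16.6 → 17

expected recaptures ≈ 17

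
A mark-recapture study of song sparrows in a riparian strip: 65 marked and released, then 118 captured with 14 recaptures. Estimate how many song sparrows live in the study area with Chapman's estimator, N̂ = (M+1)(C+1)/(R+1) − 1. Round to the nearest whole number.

N ≈ 523

N̂ = (65+1)(118+1)/(14+1) − 1 = 66·119/15 − 1
= 7854/15 − 1 ≈ 523.6 − 1 ≈ 522.6 → 523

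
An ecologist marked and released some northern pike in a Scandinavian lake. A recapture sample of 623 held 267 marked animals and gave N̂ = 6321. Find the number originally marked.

M = 2709

From N = M·C/R: M = N·R / C = 6321·267 / 623 = 1687707 / 623 = 2709.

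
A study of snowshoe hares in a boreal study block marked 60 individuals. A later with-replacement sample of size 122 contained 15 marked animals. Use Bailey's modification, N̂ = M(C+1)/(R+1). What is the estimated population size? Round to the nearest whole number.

N ≈ 461

N̂ = 60·(122+1)/(15+1) = 60·123/16 = 7380/16 ≈ 461.2 → 461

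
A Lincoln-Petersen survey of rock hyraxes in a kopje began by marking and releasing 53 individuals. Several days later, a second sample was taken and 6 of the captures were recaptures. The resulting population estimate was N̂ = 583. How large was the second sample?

C = 66

From N = M·C/R: C = N·R / M = 583·6 / 53 = 3498 / 53 = 66.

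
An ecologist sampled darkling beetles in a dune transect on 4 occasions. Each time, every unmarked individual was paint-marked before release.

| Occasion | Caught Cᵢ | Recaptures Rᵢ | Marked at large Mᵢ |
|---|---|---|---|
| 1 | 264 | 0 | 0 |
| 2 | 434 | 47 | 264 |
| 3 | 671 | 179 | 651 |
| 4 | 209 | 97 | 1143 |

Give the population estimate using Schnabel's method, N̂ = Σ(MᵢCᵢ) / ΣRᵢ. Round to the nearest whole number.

N ≈ 2447

Σ MᵢCᵢ = 0·264 + 264·434 + 651·671 + 1143·209 = 0 + 114576 + 436821 + 238887 = 790284
Σ Rᵢ = 0 + 47 + 179 + 97 = 323
N̂ = 790284 / 323 ≈ 2446.7 → 2447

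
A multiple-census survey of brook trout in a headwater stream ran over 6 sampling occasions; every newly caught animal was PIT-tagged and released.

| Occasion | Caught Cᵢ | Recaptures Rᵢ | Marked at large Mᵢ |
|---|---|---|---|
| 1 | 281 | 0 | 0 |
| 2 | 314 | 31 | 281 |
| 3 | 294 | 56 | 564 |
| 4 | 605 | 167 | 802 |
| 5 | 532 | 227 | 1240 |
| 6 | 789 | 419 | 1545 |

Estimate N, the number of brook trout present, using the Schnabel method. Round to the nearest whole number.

Σ MᵢCᵢ = 0·281 + 281·314 + 564·294 + 802·605 + 1240·532 + 1545·789 = 0 + 88234 + 165816 + 485210 + 659680 + 1219005 = 2617945
Σ Rᵢ = 0 + 31 + 56 + 167 + 227 + 419 = 900
N̂ = 2617945 / 900 ≈ 2908.8 → 2909

N ≈ 2909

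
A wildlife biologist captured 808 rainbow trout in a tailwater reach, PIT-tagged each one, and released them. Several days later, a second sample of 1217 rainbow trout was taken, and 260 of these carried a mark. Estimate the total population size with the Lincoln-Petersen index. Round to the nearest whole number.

N = (808 × 1217) / 260 = 983336 / 260 ≈ 3782.1 → 3782

N ≈ 3782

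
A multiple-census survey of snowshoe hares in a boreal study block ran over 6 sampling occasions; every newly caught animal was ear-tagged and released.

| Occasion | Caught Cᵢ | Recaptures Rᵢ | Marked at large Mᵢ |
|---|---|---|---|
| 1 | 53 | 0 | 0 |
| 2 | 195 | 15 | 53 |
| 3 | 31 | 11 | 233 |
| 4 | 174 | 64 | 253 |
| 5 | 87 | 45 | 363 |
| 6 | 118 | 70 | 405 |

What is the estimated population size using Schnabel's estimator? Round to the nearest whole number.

Σ MᵢCᵢ = 0·53 + 53·195 + 233·31 + 253·174 + 363·87 + 405·118 = 0 + 10335 + 7223 + 44022 + 31581 + 47790 = 140951
Σ Rᵢ = 0 + 15 + 11 + 64 + 45 + 70 = 205
N̂ = 140951 / 205 ≈ 687.6 → 688

N ≈ 688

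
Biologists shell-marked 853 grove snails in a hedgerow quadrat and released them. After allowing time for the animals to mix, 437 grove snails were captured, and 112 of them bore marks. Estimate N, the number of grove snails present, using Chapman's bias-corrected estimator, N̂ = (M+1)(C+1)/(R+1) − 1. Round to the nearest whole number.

N ≈ 3309

N̂ = (853+1)(437+1)/(112+1) − 1 = 854·438/113 − 1
= 374052/113 − 1 ≈ 3310.2 − 1 ≈ 3309.2 → 3309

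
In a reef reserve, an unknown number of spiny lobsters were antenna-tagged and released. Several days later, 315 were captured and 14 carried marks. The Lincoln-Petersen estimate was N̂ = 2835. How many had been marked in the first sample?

From N = M·C/R: M = N·R / C = 2835·14 / 315 = 39690 / 315 = 126.

M = 126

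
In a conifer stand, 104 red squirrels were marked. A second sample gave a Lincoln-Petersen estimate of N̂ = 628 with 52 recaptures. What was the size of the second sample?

C = 314

From N = M·C/R: C = N·R / M = 628·52 / 104 = 32656 / 104 = 314.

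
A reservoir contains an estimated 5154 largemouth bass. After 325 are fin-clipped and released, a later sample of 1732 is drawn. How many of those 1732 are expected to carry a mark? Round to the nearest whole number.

The marked fraction of the population is 325/5154, so in a sample of 1732 expect C·(M/N) marked.
E[R] = 325 × 1732 / 5154 = 562900 / 5154 ≈ 109.2 → 109

expected recaptures ≈ 109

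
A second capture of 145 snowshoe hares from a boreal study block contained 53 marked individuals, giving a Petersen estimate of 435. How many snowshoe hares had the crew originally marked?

M = 159

From N = M·C/R: M = N·R / C = 435·53 / 145 = 23055 / 145 = 159.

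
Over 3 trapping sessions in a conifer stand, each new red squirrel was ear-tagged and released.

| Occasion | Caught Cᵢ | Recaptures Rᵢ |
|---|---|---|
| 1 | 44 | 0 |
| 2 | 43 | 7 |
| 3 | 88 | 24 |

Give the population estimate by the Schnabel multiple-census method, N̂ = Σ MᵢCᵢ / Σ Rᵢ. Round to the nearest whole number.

Marked at large before each occasion: Mᵢ = Σⱼ<ᵢ (Cⱼ − Rⱼ) → M1=0, M2=44, M3=80
Σ MᵢCᵢ = 0·44 + 44·43 + 80·88 = 0 + 1892 + 7040 = 8932
Σ Rᵢ = 0 + 7 + 24 = 31
N̂ = 8932 / 31 ≈ 288.1 → 288

N ≈ 288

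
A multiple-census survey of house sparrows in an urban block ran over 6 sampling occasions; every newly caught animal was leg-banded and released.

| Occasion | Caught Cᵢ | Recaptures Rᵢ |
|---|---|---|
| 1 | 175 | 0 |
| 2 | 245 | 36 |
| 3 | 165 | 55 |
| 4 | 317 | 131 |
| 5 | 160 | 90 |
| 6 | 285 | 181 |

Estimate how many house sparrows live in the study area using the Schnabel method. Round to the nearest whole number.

Marked at large before each occasion: Mᵢ = Σⱼ<ᵢ (Cⱼ − Rⱼ) → M1=0, M2=175, M3=384, M4=494, M5=680, M6=750
Σ MᵢCᵢ = 0·175 + 175·245 + 384·165 + 494·317 + 680·160 + 750·285 = 0 + 42875 + 63360 + 156598 + 108800 + 213750 = 585383
Σ Rᵢ = 0 + 36 + 55 + 131 + 90 + 181 = 493
N̂ = 585383 / 493 ≈ 1187.4 → 1187

N ≈ 1187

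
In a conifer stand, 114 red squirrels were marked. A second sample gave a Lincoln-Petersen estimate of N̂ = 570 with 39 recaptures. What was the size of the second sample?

C = 195

From N = M·C/R: C = N·R / M = 570·39 / 114 = 22230 / 114 = 195.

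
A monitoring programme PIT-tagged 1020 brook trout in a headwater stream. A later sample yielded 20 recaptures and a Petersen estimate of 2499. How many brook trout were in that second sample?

C = 49

From N = M·C/R: C = N·R / M = 2499·20 / 1020 = 49980 / 1020 = 49.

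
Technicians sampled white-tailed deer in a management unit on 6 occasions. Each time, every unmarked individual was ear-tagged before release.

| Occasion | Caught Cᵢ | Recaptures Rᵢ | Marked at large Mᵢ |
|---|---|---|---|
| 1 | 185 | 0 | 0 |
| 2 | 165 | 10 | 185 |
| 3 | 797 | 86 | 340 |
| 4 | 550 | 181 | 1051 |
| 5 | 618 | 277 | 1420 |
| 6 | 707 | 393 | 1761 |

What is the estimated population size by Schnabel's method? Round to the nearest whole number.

Σ MᵢCᵢ = 0·185 + 185·165 + 340·797 + 1051·550 + 1420·618 + 1761·707 = 0 + 30525 + 270980 + 578050 + 877560 + 1245027 = 3002142
Σ Rᵢ = 0 + 10 + 86 + 181 + 277 + 393 = 947
N̂ = 3002142 / 947 ≈ 3170.2 → 3170

N ≈ 3170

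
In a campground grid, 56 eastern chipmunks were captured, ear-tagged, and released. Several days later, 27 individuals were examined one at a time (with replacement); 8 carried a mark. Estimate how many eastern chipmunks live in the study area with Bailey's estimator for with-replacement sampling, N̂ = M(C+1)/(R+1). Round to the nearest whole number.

N̂ = 56·(27+1)/(8+1) = 56·28/9 = 1568/9 ≈ 174.2 → 174

N ≈ 174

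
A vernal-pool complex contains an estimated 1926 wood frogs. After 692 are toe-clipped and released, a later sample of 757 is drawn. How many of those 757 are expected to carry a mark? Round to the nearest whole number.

The marked fraction of the population is 692/1926, so in a sample of 757 expect C·(M/N) marked.
E[R] = 692 × 757 / 1926 = 523844 / 1926 ≈ 272.0 → 272

expected recaptures ≈ 272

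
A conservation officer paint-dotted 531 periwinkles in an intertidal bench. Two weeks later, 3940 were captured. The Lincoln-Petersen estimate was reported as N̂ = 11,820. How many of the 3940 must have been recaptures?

R = 177

From N = M·C/R: R = M·C / N = 531·3940 / 11820 = 2092140 / 11820 = 177.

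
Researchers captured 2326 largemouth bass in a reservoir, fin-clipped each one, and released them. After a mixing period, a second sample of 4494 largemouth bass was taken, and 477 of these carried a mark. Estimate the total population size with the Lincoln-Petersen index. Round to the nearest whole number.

N = (2326 × 4494) / 477 = 10453044 / 477 ≈ 21914.1 → 21914

N ≈ 21,914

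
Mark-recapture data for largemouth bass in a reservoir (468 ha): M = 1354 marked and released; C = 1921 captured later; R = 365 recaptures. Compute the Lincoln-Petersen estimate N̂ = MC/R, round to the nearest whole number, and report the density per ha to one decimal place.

N̂ = 1354·1921/365 = 2601034/365 ≈ 7126.1 → 7126
Density = N̂ / area = 7126 / 468 ≈ 15.23 → 15.2 per ha

density ≈ 15.2 largemouth bass per ha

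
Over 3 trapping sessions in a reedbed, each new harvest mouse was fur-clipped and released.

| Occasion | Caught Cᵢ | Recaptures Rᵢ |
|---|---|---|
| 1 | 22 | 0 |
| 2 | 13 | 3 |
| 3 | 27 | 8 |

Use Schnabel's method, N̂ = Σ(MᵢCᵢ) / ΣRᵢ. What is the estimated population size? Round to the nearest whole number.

N ≈ 105

Marked at large before each occasion: Mᵢ = Σⱼ<ᵢ (Cⱼ − Rⱼ) → M1=0, M2=22, M3=32
Σ MᵢCᵢ = 0·22 + 22·13 + 32·27 = 0 + 286 + 864 = 1150
Σ Rᵢ = 0 + 3 + 8 = 11
N̂ = 1150 / 11 ≈ 104.5 → 105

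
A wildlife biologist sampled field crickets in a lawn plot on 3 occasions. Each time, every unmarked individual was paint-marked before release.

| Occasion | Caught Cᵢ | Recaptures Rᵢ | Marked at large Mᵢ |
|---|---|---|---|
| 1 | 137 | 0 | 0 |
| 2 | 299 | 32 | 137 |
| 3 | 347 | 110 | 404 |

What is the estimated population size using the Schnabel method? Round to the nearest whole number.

N ≈ 1276

Σ MᵢCᵢ = 0·137 + 137·299 + 404·347 = 0 + 40963 + 140188 = 181151
Σ Rᵢ = 0 + 32 + 110 = 142
N̂ = 181151 / 142 ≈ 1275.7 → 1276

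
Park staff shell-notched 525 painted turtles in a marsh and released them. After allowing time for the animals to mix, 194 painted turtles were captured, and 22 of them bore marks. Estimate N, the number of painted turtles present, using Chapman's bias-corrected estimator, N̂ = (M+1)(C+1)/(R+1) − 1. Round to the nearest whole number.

N̂ = (525+1)(194+1)/(22+1) − 1 = 526·195/23 − 1
= 102570/23 − 1 ≈ 4459.6 − 1 ≈ 4458.6 → 4459

N ≈ 4459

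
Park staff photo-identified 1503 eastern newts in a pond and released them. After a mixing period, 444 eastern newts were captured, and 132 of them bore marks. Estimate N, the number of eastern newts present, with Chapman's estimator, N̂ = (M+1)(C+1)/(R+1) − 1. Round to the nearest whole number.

N ≈ 5031

N̂ = (1503+1)(444+1)/(132+1) − 1 = 1504·445/133 − 1
= 669280/133 − 1 ≈ 5032.2 − 1 ≈ 5031.2 → 5031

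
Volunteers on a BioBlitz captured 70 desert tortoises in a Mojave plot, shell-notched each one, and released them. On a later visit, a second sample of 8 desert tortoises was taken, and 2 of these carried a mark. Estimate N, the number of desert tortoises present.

Lincoln-Petersen assumes M/N = R/C, so N = M·C / R.
N = (70 × 8) / 2 = 560 / 2 = 280

N = 280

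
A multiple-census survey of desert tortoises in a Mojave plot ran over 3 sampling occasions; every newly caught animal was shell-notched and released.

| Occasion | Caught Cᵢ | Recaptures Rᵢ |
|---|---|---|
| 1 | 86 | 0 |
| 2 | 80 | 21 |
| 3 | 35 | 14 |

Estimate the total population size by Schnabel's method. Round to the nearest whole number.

Marked at large before each occasion: Mᵢ = Σⱼ<ᵢ (Cⱼ − Rⱼ) → M1=0, M2=86, M3=145
Σ MᵢCᵢ = 0·86 + 86·80 + 145·35 = 0 + 6880 + 5075 = 11955
Σ Rᵢ = 0 + 21 + 14 = 35
N̂ = 11955 / 35 ≈ 341.6 → 342

N ≈ 342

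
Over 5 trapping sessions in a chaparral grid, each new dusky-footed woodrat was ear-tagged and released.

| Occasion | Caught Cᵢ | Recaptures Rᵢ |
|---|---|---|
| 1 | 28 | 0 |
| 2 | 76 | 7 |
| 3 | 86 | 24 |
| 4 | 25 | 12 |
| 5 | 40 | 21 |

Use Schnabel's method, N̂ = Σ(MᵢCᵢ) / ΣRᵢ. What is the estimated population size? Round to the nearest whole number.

Marked at large before each occasion: Mᵢ = Σⱼ<ᵢ (Cⱼ − Rⱼ) → M1=0, M2=28, M3=97, M4=159, M5=172
Σ MᵢCᵢ = 0·28 + 28·76 + 97·86 + 159·25 + 172·40 = 0 + 2128 + 8342 + 3975 + 6880 = 21325
Σ Rᵢ = 0 + 7 + 24 + 12 + 21 = 64
N̂ = 21325 / 64 ≈ 333.2 → 333

N ≈ 333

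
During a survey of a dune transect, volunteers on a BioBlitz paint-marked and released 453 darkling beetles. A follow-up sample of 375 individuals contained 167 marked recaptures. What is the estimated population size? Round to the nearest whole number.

N ≈ 1017

If marked individuals mix randomly, R/C ≈ M/N, giving N ≈ M·C/R.
N = (453 × 375) / 167 = 169875 / 167 ≈ 1017.2 → 1017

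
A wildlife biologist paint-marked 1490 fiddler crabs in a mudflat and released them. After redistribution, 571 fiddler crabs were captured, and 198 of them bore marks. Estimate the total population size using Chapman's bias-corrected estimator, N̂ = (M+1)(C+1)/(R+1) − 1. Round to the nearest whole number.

N̂ = (1490+1)(571+1)/(198+1) − 1 = 1491·572/199 − 1
= 852852/199 − 1 ≈ 4285.7 − 1 ≈ 4284.7 → 4285

N ≈ 4285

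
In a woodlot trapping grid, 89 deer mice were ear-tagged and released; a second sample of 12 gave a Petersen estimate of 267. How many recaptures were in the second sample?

From N = M·C/R: R = M·C / N = 89·12 / 267 = 1068 / 267 = 4.

R = 4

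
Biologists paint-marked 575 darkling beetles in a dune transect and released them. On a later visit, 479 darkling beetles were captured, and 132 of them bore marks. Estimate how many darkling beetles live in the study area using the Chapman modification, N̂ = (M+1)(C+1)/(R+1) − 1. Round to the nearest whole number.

N̂ = (575+1)(479+1)/(132+1) − 1 = 576·480/133 − 1
= 276480/133 − 1 ≈ 2078.8 − 1 ≈ 2077.8 → 2078

N ≈ 2078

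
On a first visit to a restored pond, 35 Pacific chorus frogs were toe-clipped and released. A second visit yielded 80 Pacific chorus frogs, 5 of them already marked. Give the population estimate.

N = (35 × 80) / 5 = 2800 / 5 = 560

N = 560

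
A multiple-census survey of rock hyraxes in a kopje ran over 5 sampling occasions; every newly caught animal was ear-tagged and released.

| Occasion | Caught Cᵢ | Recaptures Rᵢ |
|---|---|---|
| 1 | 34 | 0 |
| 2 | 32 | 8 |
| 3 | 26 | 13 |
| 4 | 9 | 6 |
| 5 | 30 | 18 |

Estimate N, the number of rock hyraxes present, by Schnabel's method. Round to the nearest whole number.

N ≈ 121

Marked at large before each occasion: Mᵢ = Σⱼ<ᵢ (Cⱼ − Rⱼ) → M1=0, M2=34, M3=58, M4=71, M5=74
Σ MᵢCᵢ = 0·34 + 34·32 + 58·26 + 71·9 + 74·30 = 0 + 1088 + 1508 + 639 + 2220 = 5455
Σ Rᵢ = 0 + 8 + 13 + 6 + 18 = 45
N̂ = 5455 / 45 ≈ 121.2 → 121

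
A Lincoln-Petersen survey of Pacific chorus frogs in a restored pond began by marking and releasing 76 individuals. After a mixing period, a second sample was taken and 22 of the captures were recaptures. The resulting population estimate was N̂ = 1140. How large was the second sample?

From N = M·C/R: C = N·R / M = 1140·22 / 76 = 25080 / 76 = 330.

C = 330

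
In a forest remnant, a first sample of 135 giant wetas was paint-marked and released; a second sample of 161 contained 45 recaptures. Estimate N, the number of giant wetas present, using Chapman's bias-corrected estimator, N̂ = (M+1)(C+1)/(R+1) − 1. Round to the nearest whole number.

N ≈ 478

N̂ = (135+1)(161+1)/(45+1) − 1 = 136·162/46 − 1
= 22032/46 − 1 ≈ 479.0 − 1 ≈ 478.0 → 478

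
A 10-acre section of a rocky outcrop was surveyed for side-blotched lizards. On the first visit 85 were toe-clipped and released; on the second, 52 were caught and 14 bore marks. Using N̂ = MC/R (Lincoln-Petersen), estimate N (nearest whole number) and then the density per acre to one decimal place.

N̂ = 85·52/14 = 4420/14 ≈ 315.7 → 316
Density = N̂ / area = 316 / 10 ≈ 31.60 → 31.6 per acre

density ≈ 31.6 side-blotched lizards per acre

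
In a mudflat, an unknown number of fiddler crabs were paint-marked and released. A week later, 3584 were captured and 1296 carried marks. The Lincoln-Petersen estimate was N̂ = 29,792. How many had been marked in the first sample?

From N = M·C/R: M = N·R / C = 29792·1296 / 3584 = 38610432 / 3584 = 10773.

M = 10773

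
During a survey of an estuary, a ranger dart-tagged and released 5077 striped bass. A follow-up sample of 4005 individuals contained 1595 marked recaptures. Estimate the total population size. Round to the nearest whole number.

N = (5077 × 4005) / 1595 = 20333385 / 1595 ≈ 12748.2 → 12748

N ≈ 12,748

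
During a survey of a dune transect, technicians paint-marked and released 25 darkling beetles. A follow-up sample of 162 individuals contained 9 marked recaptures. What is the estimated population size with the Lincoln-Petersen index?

N = 450

If marked individuals mix randomly, R/C ≈ M/N, giving N ≈ M·C/R.
N = (25 × 162) / 9 = 4050 / 9 = 450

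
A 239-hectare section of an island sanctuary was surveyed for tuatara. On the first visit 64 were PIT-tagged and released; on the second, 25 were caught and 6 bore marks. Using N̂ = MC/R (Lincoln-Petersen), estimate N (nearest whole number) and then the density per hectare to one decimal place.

N̂ = 64·25/6 = 1600/6 ≈ 266.7 → 267
Density = N̂ / area = 267 / 239 ≈ 1.12 → 1.1 per hectare

density ≈ 1.1 tuatara per hectare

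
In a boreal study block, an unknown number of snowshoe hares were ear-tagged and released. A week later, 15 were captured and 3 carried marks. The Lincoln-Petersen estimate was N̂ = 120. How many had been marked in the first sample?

M = 24

From N = M·C/R: M = N·R / C = 120·3 / 15 = 360 / 15 = 24.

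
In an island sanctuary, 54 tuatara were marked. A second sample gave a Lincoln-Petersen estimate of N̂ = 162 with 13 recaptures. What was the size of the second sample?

C = 39

From N = M·C/R: C = N·R / M = 162·13 / 54 = 2106 / 54 = 39.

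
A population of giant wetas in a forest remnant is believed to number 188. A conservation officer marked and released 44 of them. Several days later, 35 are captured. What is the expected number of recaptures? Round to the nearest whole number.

expected recaptures ≈ 8

The marked fraction of the population is 44/188, so in a sample of 35 expect C·(M/N) marked.
E[R] = 44 × 35 / 188 = 1540 / 188 ≈ 8.2 → 8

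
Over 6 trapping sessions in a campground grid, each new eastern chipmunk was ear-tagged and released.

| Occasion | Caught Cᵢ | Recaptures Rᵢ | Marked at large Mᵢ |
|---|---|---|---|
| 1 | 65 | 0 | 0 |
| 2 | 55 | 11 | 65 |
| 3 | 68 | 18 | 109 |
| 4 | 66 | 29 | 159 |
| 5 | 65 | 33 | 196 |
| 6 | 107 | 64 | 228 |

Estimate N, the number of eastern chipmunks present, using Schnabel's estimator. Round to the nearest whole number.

N ≈ 378

Σ MᵢCᵢ = 0·65 + 65·55 + 109·68 + 159·66 + 196·65 + 228·107 = 0 + 3575 + 7412 + 10494 + 12740 + 24396 = 58617
Σ Rᵢ = 0 + 11 + 18 + 29 + 33 + 64 = 155
N̂ = 58617 / 155 ≈ 378.2 → 378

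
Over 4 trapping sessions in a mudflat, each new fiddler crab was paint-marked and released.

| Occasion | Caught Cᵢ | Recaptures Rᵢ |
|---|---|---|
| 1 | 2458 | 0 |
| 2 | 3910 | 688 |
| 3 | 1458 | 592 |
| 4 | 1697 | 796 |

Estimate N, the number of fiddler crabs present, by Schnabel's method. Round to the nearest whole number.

N ≈ 13,970

Marked at large before each occasion: Mᵢ = Σⱼ<ᵢ (Cⱼ − Rⱼ) → M1=0, M2=2458, M3=5680, M4=6546
Σ MᵢCᵢ = 0·2458 + 2458·3910 + 5680·1458 + 6546·1697 = 0 + 9610780 + 8281440 + 11108562 = 29000782
Σ Rᵢ = 0 + 688 + 592 + 796 = 2076
N̂ = 29000782 / 2076 ≈ 13969.5 → 13970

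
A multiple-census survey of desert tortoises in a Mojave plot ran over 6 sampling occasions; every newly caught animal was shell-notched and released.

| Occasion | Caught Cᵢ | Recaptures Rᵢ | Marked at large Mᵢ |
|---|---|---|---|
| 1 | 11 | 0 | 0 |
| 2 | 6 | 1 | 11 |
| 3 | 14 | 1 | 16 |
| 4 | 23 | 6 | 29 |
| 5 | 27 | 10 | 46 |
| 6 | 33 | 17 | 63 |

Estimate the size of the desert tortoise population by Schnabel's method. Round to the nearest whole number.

N ≈ 122

Σ MᵢCᵢ = 0·11 + 11·6 + 16·14 + 29·23 + 46·27 + 63·33 = 0 + 66 + 224 + 667 + 1242 + 2079 = 4278
Σ Rᵢ = 0 + 1 + 1 + 6 + 10 + 17 = 35
N̂ = 4278 / 35 ≈ 122.2 → 122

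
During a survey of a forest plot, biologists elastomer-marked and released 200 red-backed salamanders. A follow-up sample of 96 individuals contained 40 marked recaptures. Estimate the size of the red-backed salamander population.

N = 480

N = (200 × 96) / 40 = 19200 / 40 = 480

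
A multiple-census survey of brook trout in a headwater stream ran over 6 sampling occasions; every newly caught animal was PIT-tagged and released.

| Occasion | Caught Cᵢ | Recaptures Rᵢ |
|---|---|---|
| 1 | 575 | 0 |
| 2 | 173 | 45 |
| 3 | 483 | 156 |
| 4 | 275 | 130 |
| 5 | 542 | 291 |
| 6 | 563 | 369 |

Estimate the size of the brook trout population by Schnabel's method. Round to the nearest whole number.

Marked at large before each occasion: Mᵢ = Σⱼ<ᵢ (Cⱼ − Rⱼ) → M1=0, M2=575, M3=703, M4=1030, M5=1175, M6=1426
Σ MᵢCᵢ = 0·575 + 575·173 + 703·483 + 1030·275 + 1175·542 + 1426·563 = 0 + 99475 + 339549 + 283250 + 636850 + 802838 = 2161962
Σ Rᵢ = 0 + 45 + 156 + 130 + 291 + 369 = 991
N̂ = 2161962 / 991 ≈ 2181.6 → 2182

N ≈ 2182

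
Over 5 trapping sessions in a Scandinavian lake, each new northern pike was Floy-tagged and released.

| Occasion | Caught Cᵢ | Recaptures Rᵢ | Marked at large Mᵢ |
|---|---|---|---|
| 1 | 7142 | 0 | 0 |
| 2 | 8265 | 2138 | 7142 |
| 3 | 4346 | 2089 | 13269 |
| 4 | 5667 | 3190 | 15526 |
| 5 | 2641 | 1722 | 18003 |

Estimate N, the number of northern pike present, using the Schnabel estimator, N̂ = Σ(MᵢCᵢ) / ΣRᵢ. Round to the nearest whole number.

Σ MᵢCᵢ = 0·7142 + 7142·8265 + 13269·4346 + 15526·5667 + 18003·2641 = 0 + 59028630 + 57667074 + 87985842 + 47545923 = 252227469
Σ Rᵢ = 0 + 2138 + 2089 + 3190 + 1722 = 9139
N̂ = 252227469 / 9139 ≈ 27599.0 → 27599

N ≈ 27,599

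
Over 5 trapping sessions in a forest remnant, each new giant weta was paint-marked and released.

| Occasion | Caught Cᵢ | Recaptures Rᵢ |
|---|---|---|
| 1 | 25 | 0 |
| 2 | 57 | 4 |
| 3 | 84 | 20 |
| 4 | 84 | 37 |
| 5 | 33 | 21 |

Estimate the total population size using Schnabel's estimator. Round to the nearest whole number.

N ≈ 319

Marked at large before each occasion: Mᵢ = Σⱼ<ᵢ (Cⱼ − Rⱼ) → M1=0, M2=25, M3=78, M4=142, M5=189
Σ MᵢCᵢ = 0·25 + 25·57 + 78·84 + 142·84 + 189·33 = 0 + 1425 + 6552 + 11928 + 6237 = 26142
Σ Rᵢ = 0 + 4 + 20 + 37 + 21 = 82
N̂ = 26142 / 82 ≈ 318.8 → 319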